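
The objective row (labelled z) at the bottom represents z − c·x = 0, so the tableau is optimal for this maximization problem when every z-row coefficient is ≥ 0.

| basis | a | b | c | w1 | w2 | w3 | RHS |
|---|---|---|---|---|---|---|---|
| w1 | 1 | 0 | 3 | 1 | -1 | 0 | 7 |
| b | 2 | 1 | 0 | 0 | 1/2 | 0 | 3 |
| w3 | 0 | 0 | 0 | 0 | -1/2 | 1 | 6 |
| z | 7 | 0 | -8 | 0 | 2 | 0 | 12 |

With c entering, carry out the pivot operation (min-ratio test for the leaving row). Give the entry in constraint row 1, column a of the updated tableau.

1/3

Ratio test on column c — row 1: 7/3 = 7/3; row 2: entry 0 ≤ 0; row 3: entry 0 ≤ 0. Minimum is 7/3 at row 1 (w1 leaves); pivot element 3.
Divide row 1 by 3; eliminate column c from the other rows.
In the new row 1, the a entry is the old entry divided by the pivot: 1/3 = 1/3.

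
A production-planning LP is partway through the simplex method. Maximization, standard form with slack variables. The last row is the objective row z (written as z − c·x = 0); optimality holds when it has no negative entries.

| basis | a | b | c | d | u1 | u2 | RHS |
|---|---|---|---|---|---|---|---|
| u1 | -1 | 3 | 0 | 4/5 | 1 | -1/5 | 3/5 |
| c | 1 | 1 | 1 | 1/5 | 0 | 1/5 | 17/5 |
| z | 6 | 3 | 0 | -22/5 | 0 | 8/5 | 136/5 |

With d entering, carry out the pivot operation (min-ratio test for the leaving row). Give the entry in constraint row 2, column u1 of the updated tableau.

Ratio test on column d — row 1: (3/5)/(4/5) = 3/4; row 2: (17/5)/(1/5) = 17. Minimum is 3/4 at row 1 (u1 leaves); pivot element 4/5.
Divide row 1 by 4/5; eliminate column d from the other rows.
Row 2 update in column u1: 0 − (1/5)·(5/4) = -1/4.

-1/4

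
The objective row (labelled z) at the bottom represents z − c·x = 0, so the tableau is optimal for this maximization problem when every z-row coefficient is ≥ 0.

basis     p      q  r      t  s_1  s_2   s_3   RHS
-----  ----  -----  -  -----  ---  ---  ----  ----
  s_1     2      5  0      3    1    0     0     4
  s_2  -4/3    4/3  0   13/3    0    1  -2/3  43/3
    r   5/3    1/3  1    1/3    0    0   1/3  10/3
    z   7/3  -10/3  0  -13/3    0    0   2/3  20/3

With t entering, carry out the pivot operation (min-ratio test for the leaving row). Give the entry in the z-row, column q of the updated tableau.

Ratio test on column t — row 1: 4/3 = 4/3; row 2: (43/3)/(13/3) = 43/13; row 3: (10/3)/(1/3) = 10. Minimum is 4/3 at row 1 (s_1 leaves); pivot element 3.
Divide row 1 by 3; eliminate column t from the other rows.
z-row update in column q: -10/3 − (-13/3)·(5/3) = 35/9.

35/9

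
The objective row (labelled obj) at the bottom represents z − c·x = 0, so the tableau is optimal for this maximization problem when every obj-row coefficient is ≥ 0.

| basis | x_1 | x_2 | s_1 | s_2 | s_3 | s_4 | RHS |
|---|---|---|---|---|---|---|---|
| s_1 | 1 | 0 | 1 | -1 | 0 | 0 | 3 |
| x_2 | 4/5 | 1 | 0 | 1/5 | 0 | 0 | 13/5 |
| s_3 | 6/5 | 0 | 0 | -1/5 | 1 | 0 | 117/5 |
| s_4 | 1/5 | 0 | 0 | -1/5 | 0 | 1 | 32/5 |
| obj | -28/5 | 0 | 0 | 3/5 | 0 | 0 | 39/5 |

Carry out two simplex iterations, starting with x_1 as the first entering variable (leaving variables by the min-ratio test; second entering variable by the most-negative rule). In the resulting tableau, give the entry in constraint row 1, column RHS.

16/5

Ratio test on column x_1 — row 1: 3/1 = 3; row 2: (13/5)/(4/5) = 13/4; row 3: (117/5)/(6/5) = 39/2; row 4: (32/5)/(1/5) = 32. Minimum is 3 at row 1 (s_1 leaves); pivot element 1.
Divide row 1 by 1; eliminate column x_1 from the other rows.
Second iteration: most negative obj-row entry is -5 in column s_2, so s_2 enters.
Ratio test on column s_2 — row 1: entry -1 ≤ 0; row 2: (1/5)/1 = 1/5; row 3: (99/5)/1 = 99/5; row 4: entry 0 ≤ 0. Minimum is 1/5 at row 2 (x_2 leaves); pivot element 1.
Divide row 2 by 1; eliminate column s_2 from the other rows.
After both pivots, the entry at constraint row 1, column RHS is 16/5.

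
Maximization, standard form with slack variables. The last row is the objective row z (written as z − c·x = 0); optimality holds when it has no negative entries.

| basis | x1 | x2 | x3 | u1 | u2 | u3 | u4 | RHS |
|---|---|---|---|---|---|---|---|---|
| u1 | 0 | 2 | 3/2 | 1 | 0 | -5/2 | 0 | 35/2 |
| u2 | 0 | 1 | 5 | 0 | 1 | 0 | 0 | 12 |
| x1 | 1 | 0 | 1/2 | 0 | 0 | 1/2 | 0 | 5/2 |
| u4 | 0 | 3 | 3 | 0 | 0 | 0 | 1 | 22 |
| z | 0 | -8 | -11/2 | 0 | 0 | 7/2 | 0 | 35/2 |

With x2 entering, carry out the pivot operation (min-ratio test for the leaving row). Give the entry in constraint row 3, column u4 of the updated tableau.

Ratio test on column x2 — row 1: (35/2)/2 = 35/4; row 2: 12/1 = 12; row 3: entry 0 ≤ 0; row 4: 22/3 = 22/3. Minimum is 22/3 at row 4 (u4 leaves); pivot element 3.
Divide row 4 by 3; eliminate column x2 from the other rows.
Row 3 update in column u4: 0 − 0·(1/3) = 0.

0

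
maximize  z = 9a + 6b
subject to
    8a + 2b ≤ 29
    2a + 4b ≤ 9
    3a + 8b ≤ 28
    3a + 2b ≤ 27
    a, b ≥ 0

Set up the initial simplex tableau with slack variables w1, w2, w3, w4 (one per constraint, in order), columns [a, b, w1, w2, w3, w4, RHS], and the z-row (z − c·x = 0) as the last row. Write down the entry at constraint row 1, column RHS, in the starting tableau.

The RHS of constraint 1 is b_1 = 29.

29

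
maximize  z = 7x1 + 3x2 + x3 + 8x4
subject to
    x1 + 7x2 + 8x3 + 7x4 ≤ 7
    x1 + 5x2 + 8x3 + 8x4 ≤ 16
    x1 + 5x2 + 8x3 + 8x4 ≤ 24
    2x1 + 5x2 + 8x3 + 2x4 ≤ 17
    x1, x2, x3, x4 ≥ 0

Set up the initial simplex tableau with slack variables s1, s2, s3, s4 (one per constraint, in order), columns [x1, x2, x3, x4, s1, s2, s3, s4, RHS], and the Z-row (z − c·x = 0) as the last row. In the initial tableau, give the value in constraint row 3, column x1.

1

Constraint 3 has coefficient 1 on x1.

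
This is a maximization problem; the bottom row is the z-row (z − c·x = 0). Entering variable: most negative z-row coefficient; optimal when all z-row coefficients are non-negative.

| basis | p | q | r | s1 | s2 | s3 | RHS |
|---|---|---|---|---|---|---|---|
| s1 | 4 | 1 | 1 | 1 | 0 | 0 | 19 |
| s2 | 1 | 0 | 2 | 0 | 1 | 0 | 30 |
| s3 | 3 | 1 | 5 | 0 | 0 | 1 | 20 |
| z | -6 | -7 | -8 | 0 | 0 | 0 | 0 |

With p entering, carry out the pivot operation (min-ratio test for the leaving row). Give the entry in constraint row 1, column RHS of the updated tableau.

19/4

Ratio test on column p — row 1: 19/4 = 19/4; row 2: 30/1 = 30; row 3: 20/3 = 20/3. Minimum is 19/4 at row 1 (s1 leaves); pivot element 4.
Divide row 1 by 4; eliminate column p from the other rows.
In the new row 1, the RHS entry is the old entry divided by the pivot: 19/4 = 19/4.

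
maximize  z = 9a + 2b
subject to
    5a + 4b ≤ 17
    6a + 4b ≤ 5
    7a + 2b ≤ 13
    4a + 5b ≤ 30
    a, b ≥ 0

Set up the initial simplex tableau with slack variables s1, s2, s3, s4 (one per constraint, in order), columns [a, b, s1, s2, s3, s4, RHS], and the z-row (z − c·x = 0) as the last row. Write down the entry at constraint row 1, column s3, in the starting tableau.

0

Slack s3 belongs to constraint 3; its column is the unit vector e_3, so the entry in row 1 is 0.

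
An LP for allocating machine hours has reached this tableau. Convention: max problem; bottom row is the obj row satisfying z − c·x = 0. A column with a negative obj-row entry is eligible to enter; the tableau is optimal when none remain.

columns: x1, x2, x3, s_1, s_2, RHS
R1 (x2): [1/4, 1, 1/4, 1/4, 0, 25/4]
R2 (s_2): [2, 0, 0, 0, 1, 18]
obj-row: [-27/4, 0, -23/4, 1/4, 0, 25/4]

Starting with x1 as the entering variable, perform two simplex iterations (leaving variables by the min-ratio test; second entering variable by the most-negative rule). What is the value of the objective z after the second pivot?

Ratio test on column x1 — row 1: (25/4)/(1/4) = 25; row 2: 18/2 = 9. Minimum is 9 at row 2 (s_2 leaves); pivot element 2.
Pivot on row 2; the obj-row RHS becomes 25/4 − (-27/4)·9 = 67.
Next entering variable (most negative obj-row entry -23/4): x3.
Ratio test on column x3 — row 1: 4/(1/4) = 16; row 2: entry 0 ≤ 0. Minimum is 16 at row 1 (x2 leaves); pivot element 1/4.
After the second pivot the obj-row RHS is 67 − (-23/4)·16 = 159.

159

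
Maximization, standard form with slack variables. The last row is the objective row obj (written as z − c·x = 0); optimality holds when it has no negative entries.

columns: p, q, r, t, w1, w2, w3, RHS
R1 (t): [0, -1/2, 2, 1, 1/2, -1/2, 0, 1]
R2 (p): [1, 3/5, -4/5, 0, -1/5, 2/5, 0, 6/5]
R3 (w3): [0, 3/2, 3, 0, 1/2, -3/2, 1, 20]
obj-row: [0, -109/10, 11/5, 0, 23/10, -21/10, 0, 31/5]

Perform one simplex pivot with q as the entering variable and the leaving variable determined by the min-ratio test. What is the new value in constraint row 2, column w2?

2/3

Ratio test on column q — row 1: entry -1/2 ≤ 0; row 2: (6/5)/(3/5) = 2; row 3: 20/(3/2) = 40/3. Minimum is 2 at row 2 (p leaves); pivot element 3/5.
Divide row 2 by 3/5; eliminate column q from the other rows.
In the new row 2, the w2 entry is the old entry divided by the pivot: (2/5)/(3/5) = 2/3.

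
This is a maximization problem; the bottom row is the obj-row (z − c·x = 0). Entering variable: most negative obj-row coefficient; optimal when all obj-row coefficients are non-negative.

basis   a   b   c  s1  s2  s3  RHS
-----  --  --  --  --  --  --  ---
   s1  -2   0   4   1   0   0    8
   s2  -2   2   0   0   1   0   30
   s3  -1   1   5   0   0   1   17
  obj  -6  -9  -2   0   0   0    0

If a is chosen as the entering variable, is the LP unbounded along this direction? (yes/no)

yes

Every constraint-row entry in column a is ≤ 0, so increasing a is unbounded.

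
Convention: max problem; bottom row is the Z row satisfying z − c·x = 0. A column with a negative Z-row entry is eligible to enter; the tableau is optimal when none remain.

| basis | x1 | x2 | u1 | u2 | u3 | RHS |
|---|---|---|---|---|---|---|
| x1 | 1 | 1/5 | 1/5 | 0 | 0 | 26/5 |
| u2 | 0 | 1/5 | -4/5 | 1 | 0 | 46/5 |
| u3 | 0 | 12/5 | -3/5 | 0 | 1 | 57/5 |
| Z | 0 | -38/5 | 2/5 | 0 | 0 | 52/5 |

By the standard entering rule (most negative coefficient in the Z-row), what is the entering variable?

Negative Z-row entries: x2: -38/5.
The most negative is -38/5 in column x2, so x2 enters.

x2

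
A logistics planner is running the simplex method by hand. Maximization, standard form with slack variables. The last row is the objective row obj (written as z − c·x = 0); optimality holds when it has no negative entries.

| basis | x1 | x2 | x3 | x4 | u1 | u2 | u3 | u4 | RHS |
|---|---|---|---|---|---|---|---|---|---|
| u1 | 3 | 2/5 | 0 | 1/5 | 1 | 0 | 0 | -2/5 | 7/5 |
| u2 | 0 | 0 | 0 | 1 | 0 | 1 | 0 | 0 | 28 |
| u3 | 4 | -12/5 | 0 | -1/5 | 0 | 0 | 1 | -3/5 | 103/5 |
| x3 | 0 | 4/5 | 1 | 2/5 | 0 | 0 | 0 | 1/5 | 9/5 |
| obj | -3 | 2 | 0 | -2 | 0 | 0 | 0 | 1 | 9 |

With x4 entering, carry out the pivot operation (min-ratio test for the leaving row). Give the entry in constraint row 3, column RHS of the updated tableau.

Ratio test on column x4 — row 1: (7/5)/(1/5) = 7; row 2: 28/1 = 28; row 3: entry -1/5 ≤ 0; row 4: (9/5)/(2/5) = 9/2. Minimum is 9/2 at row 4 (x3 leaves); pivot element 2/5.
Divide row 4 by 2/5; eliminate column x4 from the other rows.
Row 3 update in column RHS: 103/5 − (-1/5)·(9/2) = 43/2.

43/2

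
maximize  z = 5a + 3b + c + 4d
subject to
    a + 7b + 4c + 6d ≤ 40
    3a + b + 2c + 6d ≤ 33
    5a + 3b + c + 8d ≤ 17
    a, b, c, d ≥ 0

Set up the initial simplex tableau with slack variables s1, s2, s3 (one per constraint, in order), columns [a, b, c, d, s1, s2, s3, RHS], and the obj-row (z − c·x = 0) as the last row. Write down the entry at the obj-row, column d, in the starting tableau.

The obj-row carries the negated objective coefficients: the d entry is -4.

-4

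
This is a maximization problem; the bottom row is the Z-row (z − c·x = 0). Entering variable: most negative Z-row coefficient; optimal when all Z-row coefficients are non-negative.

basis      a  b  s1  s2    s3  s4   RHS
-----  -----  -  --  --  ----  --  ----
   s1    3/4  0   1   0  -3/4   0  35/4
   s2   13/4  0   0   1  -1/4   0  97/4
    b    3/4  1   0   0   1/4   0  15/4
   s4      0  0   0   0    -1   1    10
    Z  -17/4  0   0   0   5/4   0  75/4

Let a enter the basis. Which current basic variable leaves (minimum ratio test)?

Column a entries and ratios — s1: (35/4)/(3/4) = 35/3; s2: (97/4)/(13/4) = 97/13; b: (15/4)/(3/4) = 5; s4: 0 ≤ 0, skip.
Smallest ratio is 5 in the row of b, so b leaves.

b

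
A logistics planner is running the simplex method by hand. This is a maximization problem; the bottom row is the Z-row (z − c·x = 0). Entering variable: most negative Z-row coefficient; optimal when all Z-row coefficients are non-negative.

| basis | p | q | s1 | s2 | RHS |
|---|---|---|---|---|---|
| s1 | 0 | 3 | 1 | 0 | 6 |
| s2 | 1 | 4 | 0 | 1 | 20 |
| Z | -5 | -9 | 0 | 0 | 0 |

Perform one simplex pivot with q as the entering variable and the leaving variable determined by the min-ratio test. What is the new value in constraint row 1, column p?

Ratio test on column q — row 1: 6/3 = 2; row 2: 20/4 = 5. Minimum is 2 at row 1 (s1 leaves); pivot element 3.
Divide row 1 by 3; eliminate column q from the other rows.
In the new row 1, the p entry is the old entry divided by the pivot: 0/3 = 0.

0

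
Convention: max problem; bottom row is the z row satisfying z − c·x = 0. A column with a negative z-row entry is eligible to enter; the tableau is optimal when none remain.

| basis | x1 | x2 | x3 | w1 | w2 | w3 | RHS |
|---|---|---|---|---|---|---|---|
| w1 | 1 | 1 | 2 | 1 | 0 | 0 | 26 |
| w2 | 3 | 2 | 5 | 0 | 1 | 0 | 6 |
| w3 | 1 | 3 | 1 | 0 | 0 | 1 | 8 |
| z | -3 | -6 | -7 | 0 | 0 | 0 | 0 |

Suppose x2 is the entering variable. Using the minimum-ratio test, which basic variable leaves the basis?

w3

Column x2 entries and ratios — w1: 26/1 = 26; w2: 6/2 = 3; w3: 8/3 = 8/3.
Smallest ratio is 8/3 in the row of w3, so w3 leaves.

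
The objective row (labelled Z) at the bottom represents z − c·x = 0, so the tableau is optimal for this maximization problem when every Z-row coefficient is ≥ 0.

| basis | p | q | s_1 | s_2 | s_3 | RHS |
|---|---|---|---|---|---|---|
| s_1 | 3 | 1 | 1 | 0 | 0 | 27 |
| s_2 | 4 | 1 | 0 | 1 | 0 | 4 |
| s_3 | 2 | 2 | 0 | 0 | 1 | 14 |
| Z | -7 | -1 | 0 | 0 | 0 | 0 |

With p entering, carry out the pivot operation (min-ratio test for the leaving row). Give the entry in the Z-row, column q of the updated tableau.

3/4

Ratio test on column p — row 1: 27/3 = 9; row 2: 4/4 = 1; row 3: 14/2 = 7. Minimum is 1 at row 2 (s_2 leaves); pivot element 4.
Divide row 2 by 4; eliminate column p from the other rows.
Z-row update in column q: -1 − (-7)·(1/4) = 3/4.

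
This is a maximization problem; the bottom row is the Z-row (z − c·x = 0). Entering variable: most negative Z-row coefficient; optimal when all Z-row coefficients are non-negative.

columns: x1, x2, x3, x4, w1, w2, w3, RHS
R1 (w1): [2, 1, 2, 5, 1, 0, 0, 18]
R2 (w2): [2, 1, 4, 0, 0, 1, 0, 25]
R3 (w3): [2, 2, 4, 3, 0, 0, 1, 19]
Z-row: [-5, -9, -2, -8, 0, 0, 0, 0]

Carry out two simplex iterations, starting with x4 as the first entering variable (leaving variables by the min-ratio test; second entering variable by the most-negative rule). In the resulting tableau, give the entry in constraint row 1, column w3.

Ratio test on column x4 — row 1: 18/5 = 18/5; row 2: entry 0 ≤ 0; row 3: 19/3 = 19/3. Minimum is 18/5 at row 1 (w1 leaves); pivot element 5.
Divide row 1 by 5; eliminate column x4 from the other rows.
Second iteration: most negative Z-row entry is -37/5 in column x2, so x2 enters.
Ratio test on column x2 — row 1: (18/5)/(1/5) = 18; row 2: 25/1 = 25; row 3: (41/5)/(7/5) = 41/7. Minimum is 41/7 at row 3 (w3 leaves); pivot element 7/5.
Divide row 3 by 7/5; eliminate column x2 from the other rows.
After both pivots, the entry at constraint row 1, column w3 is -1/7.

-1/7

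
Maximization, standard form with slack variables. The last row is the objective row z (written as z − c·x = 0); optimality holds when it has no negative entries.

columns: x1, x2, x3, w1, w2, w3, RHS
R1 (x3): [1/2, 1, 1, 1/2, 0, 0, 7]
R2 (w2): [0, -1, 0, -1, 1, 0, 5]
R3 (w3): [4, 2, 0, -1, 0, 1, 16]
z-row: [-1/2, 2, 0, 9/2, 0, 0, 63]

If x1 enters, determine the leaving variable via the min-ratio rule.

Column x1 entries and ratios — x3: 7/(1/2) = 14; w2: 0 ≤ 0, skip; w3: 16/4 = 4.
Smallest ratio is 4 in the row of w3, so w3 leaves.

w3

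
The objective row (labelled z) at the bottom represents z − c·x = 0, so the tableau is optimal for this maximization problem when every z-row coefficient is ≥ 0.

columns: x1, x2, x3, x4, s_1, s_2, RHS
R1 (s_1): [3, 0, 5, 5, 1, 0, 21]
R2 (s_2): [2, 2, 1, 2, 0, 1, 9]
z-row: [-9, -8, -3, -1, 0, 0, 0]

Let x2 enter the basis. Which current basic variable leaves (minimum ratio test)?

Column x2 entries and ratios — s_1: 0 ≤ 0, skip; s_2: 9/2 = 9/2.
Smallest ratio is 9/2 in the row of s_2, so s_2 leaves.

s_2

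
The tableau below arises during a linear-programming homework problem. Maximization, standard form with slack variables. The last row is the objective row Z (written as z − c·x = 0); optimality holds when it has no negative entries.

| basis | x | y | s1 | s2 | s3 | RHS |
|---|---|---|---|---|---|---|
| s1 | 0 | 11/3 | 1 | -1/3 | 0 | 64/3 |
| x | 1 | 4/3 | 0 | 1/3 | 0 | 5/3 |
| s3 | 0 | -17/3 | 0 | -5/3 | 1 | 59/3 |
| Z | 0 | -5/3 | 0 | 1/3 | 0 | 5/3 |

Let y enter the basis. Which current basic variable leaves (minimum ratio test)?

x

Column y entries and ratios — s1: (64/3)/(11/3) = 64/11; x: (5/3)/(4/3) = 5/4; s3: -17/3 ≤ 0, skip.
Smallest ratio is 5/4 in the row of x, so x leaves.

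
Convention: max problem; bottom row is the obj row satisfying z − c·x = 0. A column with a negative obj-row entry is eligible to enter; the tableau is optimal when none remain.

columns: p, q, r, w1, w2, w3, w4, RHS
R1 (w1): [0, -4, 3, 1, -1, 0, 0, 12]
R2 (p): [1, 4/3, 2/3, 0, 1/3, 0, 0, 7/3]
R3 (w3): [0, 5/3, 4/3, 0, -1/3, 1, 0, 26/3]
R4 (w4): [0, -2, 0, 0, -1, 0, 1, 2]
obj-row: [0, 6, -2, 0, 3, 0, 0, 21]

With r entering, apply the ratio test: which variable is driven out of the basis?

p

Column r entries and ratios — w1: 12/3 = 4; p: (7/3)/(2/3) = 7/2; w3: (26/3)/(4/3) = 13/2; w4: 0 ≤ 0, skip.
Smallest ratio is 7/2 in the row of p, so p leaves.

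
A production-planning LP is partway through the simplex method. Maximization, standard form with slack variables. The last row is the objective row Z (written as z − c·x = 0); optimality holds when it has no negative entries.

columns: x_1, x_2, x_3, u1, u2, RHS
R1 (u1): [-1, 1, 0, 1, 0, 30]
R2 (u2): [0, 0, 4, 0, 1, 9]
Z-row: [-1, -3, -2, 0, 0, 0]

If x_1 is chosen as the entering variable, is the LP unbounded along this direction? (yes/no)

yes

Every constraint-row entry in column x_1 is ≤ 0, so increasing x_1 is unbounded.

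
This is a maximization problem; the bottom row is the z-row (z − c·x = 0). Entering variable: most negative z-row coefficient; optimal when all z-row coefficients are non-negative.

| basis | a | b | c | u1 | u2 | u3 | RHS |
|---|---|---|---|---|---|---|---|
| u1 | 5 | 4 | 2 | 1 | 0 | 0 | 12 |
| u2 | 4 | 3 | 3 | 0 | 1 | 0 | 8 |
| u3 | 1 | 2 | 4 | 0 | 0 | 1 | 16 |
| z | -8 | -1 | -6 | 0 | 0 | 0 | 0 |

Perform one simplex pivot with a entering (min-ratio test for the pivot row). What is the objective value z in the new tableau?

16

Ratio test on column a — row 1: 12/5 = 12/5; row 2: 8/4 = 2; row 3: 16/1 = 16. Minimum is 2 at row 2 (u2 leaves); pivot element 4.
Pivot on row 2; the z-row RHS becomes 0 − (-8)·2 = 16.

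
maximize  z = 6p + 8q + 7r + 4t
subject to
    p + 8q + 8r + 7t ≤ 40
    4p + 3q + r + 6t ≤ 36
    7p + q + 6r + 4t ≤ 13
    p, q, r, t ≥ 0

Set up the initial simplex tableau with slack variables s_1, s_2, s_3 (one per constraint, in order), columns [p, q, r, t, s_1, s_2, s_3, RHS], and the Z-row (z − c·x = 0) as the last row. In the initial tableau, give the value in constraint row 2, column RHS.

36

The RHS of constraint 2 is b_2 = 36.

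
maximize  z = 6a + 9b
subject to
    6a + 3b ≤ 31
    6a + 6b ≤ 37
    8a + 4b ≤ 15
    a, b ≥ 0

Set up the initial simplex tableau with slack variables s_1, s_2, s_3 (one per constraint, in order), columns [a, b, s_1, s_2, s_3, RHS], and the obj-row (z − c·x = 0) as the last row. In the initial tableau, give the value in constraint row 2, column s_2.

Slack s_2 belongs to constraint 2; its column is the unit vector e_2, so the entry in row 2 is 1.

1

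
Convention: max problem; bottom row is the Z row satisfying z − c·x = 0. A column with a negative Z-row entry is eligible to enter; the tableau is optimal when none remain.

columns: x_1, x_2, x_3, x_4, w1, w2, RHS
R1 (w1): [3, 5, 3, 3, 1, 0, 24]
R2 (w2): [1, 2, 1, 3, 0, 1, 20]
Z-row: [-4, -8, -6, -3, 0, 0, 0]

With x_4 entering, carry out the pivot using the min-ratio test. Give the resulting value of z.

Ratio test on column x_4 — row 1: 24/3 = 8; row 2: 20/3 = 20/3. Minimum is 20/3 at row 2 (w2 leaves); pivot element 3.
Pivot on row 2; the Z-row RHS becomes 0 − (-3)·(20/3) = 20.

20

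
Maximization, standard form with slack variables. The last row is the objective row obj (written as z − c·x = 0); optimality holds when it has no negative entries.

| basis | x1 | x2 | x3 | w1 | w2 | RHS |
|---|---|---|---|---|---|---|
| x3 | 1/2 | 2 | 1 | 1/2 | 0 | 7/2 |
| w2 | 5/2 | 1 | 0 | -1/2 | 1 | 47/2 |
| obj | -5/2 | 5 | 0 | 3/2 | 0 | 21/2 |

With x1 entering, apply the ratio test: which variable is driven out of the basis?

Column x1 entries and ratios — x3: (7/2)/(1/2) = 7; w2: (47/2)/(5/2) = 47/5.
Smallest ratio is 7 in the row of x3, so x3 leaves.

x3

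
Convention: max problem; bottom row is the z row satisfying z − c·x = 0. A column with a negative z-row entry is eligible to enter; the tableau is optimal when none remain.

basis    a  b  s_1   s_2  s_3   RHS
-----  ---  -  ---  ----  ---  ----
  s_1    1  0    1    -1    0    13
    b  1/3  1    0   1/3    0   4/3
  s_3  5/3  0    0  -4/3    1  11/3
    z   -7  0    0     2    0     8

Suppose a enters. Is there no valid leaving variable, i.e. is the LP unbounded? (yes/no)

Column a has positive entries in row(s) 1, 2, 3, so the ratio test bounds it — not unbounded.

no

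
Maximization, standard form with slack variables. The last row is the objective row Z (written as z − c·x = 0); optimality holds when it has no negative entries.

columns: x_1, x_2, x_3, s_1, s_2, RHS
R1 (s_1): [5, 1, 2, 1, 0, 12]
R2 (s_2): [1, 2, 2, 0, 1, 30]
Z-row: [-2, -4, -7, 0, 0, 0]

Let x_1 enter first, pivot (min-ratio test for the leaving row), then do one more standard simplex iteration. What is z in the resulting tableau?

Ratio test on column x_1 — row 1: 12/5 = 12/5; row 2: 30/1 = 30. Minimum is 12/5 at row 1 (s_1 leaves); pivot element 5.
Pivot on row 1; the Z-row RHS becomes 0 − (-2)·(12/5) = 24/5.
Next entering variable (most negative Z-row entry -31/5): x_3.
Ratio test on column x_3 — row 1: (12/5)/(2/5) = 6; row 2: (138/5)/(8/5) = 69/4. Minimum is 6 at row 1 (x_1 leaves); pivot element 2/5.
After the second pivot the Z-row RHS is 24/5 − (-31/5)·6 = 42.

42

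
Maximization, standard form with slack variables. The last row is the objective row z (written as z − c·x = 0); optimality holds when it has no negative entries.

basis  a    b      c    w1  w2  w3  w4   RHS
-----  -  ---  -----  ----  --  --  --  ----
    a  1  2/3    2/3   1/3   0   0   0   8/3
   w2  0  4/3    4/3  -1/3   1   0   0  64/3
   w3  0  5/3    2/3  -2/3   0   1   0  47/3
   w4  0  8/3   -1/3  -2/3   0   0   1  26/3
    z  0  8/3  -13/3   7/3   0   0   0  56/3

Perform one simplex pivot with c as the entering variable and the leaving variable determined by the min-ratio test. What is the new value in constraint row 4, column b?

Ratio test on column c — row 1: (8/3)/(2/3) = 4; row 2: (64/3)/(4/3) = 16; row 3: (47/3)/(2/3) = 47/2; row 4: entry -1/3 ≤ 0. Minimum is 4 at row 1 (a leaves); pivot element 2/3.
Divide row 1 by 2/3; eliminate column c from the other rows.
Row 4 update in column b: 8/3 − (-1/3)·1 = 3.

3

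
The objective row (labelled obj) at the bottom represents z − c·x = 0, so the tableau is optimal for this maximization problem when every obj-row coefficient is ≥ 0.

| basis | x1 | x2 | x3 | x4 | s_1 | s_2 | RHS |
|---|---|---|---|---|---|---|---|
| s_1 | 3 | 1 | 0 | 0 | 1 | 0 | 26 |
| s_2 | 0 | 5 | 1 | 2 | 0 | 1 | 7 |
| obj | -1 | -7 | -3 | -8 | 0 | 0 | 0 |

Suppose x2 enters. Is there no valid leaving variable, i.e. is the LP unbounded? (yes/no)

no

Column x2 has positive entries in row(s) 1, 2, so the ratio test bounds it — not unbounded.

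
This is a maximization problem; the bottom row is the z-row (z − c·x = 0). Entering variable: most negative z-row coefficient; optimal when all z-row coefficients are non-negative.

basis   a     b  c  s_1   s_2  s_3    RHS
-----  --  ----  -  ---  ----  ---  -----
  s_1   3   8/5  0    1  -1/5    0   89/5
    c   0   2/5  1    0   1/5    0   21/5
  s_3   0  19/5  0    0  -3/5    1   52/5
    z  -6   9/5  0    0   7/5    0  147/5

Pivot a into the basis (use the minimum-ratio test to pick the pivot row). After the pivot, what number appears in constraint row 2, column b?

Ratio test on column a — row 1: (89/5)/3 = 89/15; row 2: entry 0 ≤ 0; row 3: entry 0 ≤ 0. Minimum is 89/15 at row 1 (s_1 leaves); pivot element 3.
Divide row 1 by 3; eliminate column a from the other rows.
Row 2 update in column b: 2/5 − 0·(8/15) = 2/5.

2/5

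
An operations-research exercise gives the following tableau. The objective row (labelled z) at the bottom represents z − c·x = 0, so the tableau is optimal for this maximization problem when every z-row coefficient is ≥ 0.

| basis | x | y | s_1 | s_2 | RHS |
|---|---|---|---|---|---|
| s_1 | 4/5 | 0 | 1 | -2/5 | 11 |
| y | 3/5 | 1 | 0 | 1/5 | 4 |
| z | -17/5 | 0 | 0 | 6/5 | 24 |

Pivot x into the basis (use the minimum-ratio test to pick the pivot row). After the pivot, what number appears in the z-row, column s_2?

7/3

Ratio test on column x — row 1: 11/(4/5) = 55/4; row 2: 4/(3/5) = 20/3. Minimum is 20/3 at row 2 (y leaves); pivot element 3/5.
Divide row 2 by 3/5; eliminate column x from the other rows.
z-row update in column s_2: 6/5 − (-17/5)·(1/3) = 7/3.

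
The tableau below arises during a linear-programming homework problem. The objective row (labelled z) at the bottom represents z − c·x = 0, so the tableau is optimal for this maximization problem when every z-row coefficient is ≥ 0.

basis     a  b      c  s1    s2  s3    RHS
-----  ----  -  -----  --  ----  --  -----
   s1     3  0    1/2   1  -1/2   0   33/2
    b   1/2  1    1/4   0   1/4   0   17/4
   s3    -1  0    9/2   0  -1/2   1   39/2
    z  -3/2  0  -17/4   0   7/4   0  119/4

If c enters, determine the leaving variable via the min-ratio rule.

s3

Column c entries and ratios — s1: (33/2)/(1/2) = 33; b: (17/4)/(1/4) = 17; s3: (39/2)/(9/2) = 13/3.
Smallest ratio is 13/3 in the row of s3, so s3 leaves.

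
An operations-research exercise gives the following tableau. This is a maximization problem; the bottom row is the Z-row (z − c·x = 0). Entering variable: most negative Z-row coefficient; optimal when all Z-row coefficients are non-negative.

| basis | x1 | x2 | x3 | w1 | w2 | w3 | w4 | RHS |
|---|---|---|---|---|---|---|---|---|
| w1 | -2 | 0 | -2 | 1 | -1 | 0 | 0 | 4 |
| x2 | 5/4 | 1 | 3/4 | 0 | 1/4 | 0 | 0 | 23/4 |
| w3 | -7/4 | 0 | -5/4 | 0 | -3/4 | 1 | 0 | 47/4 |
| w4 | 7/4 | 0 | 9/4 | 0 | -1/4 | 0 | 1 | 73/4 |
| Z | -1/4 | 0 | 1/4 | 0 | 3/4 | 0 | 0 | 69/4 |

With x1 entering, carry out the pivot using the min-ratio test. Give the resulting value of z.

Ratio test on column x1 — row 1: entry -2 ≤ 0; row 2: (23/4)/(5/4) = 23/5; row 3: entry -7/4 ≤ 0; row 4: (73/4)/(7/4) = 73/7. Minimum is 23/5 at row 2 (x2 leaves); pivot element 5/4.
Pivot on row 2; the Z-row RHS becomes 69/4 − (-1/4)·(23/5) = 92/5.

92/5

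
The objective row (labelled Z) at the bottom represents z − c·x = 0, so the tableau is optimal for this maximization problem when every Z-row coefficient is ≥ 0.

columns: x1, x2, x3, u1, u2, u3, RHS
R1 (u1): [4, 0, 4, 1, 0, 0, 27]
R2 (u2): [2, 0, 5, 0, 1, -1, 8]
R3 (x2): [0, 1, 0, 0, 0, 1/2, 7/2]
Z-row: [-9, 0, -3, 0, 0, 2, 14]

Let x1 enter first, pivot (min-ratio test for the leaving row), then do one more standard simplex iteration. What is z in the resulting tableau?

Ratio test on column x1 — row 1: 27/4 = 27/4; row 2: 8/2 = 4; row 3: entry 0 ≤ 0. Minimum is 4 at row 2 (u2 leaves); pivot element 2.
Pivot on row 2; the Z-row RHS becomes 14 − (-9)·4 = 50.
Next entering variable (most negative Z-row entry -5/2): u3.
Ratio test on column u3 — row 1: 11/2 = 11/2; row 2: entry -1/2 ≤ 0; row 3: (7/2)/(1/2) = 7. Minimum is 11/2 at row 1 (u1 leaves); pivot element 2.
After the second pivot the Z-row RHS is 50 − (-5/2)·(11/2) = 255/4.

255/4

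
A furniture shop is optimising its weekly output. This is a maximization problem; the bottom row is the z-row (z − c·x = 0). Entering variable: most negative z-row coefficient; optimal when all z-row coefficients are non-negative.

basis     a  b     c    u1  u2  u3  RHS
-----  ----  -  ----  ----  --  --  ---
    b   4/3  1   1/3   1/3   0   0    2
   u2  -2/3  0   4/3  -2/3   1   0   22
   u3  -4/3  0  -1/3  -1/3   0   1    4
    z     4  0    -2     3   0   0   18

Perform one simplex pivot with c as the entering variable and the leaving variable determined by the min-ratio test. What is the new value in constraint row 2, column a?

Ratio test on column c — row 1: 2/(1/3) = 6; row 2: 22/(4/3) = 33/2; row 3: entry -1/3 ≤ 0. Minimum is 6 at row 1 (b leaves); pivot element 1/3.
Divide row 1 by 1/3; eliminate column c from the other rows.
Row 2 update in column a: -2/3 − (4/3)·4 = -6.

-6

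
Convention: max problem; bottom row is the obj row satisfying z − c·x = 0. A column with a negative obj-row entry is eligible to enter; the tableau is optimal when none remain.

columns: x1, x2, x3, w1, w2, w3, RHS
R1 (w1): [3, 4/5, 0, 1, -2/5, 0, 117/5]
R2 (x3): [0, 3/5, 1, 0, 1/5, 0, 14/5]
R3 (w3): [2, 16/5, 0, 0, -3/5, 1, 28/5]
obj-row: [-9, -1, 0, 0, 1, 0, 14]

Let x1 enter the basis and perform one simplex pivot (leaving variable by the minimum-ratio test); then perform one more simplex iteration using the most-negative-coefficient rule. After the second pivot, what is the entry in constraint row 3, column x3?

3/2

Ratio test on column x1 — row 1: (117/5)/3 = 39/5; row 2: entry 0 ≤ 0; row 3: (28/5)/2 = 14/5. Minimum is 14/5 at row 3 (w3 leaves); pivot element 2.
Divide row 3 by 2; eliminate column x1 from the other rows.
Second iteration: most negative obj-row entry is -17/10 in column w2, so w2 enters.
Ratio test on column w2 — row 1: 15/(1/2) = 30; row 2: (14/5)/(1/5) = 14; row 3: entry -3/10 ≤ 0. Minimum is 14 at row 2 (x3 leaves); pivot element 1/5.
Divide row 2 by 1/5; eliminate column w2 from the other rows.
After both pivots, the entry at constraint row 3, column x3 is 3/2.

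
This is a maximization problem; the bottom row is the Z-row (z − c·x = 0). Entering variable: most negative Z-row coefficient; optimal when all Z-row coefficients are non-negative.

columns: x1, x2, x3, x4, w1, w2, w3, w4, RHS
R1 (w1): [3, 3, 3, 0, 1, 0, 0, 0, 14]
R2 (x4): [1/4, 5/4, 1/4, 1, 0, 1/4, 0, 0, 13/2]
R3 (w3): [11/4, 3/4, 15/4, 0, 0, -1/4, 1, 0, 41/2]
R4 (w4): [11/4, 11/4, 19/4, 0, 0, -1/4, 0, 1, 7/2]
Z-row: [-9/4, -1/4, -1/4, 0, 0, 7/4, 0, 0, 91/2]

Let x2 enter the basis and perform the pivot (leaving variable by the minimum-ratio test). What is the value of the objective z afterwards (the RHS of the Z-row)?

Ratio test on column x2 — row 1: 14/3 = 14/3; row 2: (13/2)/(5/4) = 26/5; row 3: (41/2)/(3/4) = 82/3; row 4: (7/2)/(11/4) = 14/11. Minimum is 14/11 at row 4 (w4 leaves); pivot element 11/4.
Pivot on row 4; the Z-row RHS becomes 91/2 − (-1/4)·(14/11) = 504/11.

504/11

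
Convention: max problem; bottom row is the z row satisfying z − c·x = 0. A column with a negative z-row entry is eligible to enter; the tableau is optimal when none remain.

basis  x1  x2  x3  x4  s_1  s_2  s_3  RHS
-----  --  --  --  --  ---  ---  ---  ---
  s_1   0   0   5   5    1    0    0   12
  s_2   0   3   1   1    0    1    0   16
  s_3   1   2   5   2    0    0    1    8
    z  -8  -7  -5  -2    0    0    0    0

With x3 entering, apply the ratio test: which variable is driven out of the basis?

Column x3 entries and ratios — s_1: 12/5 = 12/5; s_2: 16/1 = 16; s_3: 8/5 = 8/5.
Smallest ratio is 8/5 in the row of s_3, so s_3 leaves.

s_3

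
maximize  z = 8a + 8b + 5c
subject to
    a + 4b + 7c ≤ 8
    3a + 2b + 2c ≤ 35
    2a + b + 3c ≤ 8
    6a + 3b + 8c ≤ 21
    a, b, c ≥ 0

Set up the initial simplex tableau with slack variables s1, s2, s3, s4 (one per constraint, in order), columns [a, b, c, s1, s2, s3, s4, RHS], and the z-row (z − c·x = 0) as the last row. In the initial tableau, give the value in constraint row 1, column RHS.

The RHS of constraint 1 is b_1 = 8.

8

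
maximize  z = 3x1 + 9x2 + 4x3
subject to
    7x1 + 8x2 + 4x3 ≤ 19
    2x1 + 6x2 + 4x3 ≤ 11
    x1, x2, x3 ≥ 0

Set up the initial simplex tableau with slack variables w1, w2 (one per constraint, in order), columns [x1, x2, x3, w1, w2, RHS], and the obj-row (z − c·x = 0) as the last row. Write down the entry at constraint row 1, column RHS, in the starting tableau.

The RHS of constraint 1 is b_1 = 19.

19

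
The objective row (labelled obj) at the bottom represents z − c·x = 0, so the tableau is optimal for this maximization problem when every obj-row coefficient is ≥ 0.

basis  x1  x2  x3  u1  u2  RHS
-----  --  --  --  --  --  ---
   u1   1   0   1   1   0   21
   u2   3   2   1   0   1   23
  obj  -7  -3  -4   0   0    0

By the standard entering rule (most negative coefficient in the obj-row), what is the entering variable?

x1

Negative obj-row entries: x1: -7, x2: -3, x3: -4.
The most negative is -7 in column x1, so x1 enters.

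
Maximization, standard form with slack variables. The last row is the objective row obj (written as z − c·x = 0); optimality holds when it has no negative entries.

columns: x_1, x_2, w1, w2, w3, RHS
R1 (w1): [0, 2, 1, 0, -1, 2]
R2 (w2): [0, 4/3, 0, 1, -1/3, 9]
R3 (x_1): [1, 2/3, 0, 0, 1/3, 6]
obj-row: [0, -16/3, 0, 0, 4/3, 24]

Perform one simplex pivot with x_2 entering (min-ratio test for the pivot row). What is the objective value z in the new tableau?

Ratio test on column x_2 — row 1: 2/2 = 1; row 2: 9/(4/3) = 27/4; row 3: 6/(2/3) = 9. Minimum is 1 at row 1 (w1 leaves); pivot element 2.
Pivot on row 1; the obj-row RHS becomes 24 − (-16/3)·1 = 88/3.

88/3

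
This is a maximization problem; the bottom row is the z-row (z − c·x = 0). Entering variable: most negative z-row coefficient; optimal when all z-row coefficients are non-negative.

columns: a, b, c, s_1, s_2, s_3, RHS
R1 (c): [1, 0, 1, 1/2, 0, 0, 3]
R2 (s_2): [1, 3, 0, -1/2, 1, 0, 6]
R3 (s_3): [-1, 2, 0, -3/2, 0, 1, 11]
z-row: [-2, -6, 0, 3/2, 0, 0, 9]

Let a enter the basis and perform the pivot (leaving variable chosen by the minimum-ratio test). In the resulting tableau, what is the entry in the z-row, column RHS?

Ratio test on column a — row 1: 3/1 = 3; row 2: 6/1 = 6; row 3: entry -1 ≤ 0. Minimum is 3 at row 1 (c leaves); pivot element 1.
Divide row 1 by 1; eliminate column a from the other rows.
z-row update in column RHS: 9 − (-2)·3 = 15.

15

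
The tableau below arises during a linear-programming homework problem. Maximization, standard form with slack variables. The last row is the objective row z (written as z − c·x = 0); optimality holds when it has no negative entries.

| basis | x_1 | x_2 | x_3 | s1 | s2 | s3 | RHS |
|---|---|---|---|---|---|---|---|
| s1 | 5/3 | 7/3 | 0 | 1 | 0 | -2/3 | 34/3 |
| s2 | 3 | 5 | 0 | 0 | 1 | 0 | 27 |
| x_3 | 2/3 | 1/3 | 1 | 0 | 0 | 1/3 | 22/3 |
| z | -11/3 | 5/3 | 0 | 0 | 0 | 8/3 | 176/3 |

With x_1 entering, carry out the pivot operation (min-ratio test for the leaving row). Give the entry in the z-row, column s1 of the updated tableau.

11/5

Ratio test on column x_1 — row 1: (34/3)/(5/3) = 34/5; row 2: 27/3 = 9; row 3: (22/3)/(2/3) = 11. Minimum is 34/5 at row 1 (s1 leaves); pivot element 5/3.
Divide row 1 by 5/3; eliminate column x_1 from the other rows.
z-row update in column s1: 0 − (-11/3)·(3/5) = 11/5.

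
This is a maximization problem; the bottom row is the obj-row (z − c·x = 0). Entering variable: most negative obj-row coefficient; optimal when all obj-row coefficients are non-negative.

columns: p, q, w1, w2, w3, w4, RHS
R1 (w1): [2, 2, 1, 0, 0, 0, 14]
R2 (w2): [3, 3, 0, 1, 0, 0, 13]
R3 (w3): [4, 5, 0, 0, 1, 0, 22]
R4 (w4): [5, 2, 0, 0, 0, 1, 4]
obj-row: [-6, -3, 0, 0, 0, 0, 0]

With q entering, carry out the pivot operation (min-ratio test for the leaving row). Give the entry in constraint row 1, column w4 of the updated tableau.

-1

Ratio test on column q — row 1: 14/2 = 7; row 2: 13/3 = 13/3; row 3: 22/5 = 22/5; row 4: 4/2 = 2. Minimum is 2 at row 4 (w4 leaves); pivot element 2.
Divide row 4 by 2; eliminate column q from the other rows.
Row 1 update in column w4: 0 − 2·(1/2) = -1.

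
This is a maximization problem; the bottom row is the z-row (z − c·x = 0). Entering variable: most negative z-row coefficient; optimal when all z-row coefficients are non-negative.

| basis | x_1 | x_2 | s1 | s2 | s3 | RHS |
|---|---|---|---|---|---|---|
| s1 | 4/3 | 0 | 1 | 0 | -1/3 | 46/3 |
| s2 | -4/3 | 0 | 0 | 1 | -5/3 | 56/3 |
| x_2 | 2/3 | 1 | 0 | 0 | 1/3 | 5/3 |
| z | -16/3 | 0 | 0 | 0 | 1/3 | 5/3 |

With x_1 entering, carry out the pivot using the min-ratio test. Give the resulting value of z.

Ratio test on column x_1 — row 1: (46/3)/(4/3) = 23/2; row 2: entry -4/3 ≤ 0; row 3: (5/3)/(2/3) = 5/2. Minimum is 5/2 at row 3 (x_2 leaves); pivot element 2/3.
Pivot on row 3; the z-row RHS becomes 5/3 − (-16/3)·(5/2) = 15.

15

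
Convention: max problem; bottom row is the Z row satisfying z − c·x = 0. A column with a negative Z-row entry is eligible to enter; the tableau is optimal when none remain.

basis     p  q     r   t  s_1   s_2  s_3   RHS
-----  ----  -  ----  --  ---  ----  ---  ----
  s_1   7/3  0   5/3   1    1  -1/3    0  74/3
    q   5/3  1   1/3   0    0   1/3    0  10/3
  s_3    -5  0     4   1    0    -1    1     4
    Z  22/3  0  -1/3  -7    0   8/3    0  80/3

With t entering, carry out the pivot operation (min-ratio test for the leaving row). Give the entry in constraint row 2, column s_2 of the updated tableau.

1/3

Ratio test on column t — row 1: (74/3)/1 = 74/3; row 2: entry 0 ≤ 0; row 3: 4/1 = 4. Minimum is 4 at row 3 (s_3 leaves); pivot element 1.
Divide row 3 by 1; eliminate column t from the other rows.
Row 2 update in column s_2: 1/3 − 0·(-1) = 1/3.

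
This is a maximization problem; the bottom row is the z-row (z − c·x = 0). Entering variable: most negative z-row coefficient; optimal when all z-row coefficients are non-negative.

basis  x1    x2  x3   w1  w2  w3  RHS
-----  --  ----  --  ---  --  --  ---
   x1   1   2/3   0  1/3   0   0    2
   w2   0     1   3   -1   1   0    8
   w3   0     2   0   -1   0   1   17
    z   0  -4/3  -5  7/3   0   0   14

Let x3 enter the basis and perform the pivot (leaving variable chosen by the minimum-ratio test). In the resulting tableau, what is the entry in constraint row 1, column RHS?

Ratio test on column x3 — row 1: entry 0 ≤ 0; row 2: 8/3 = 8/3; row 3: entry 0 ≤ 0. Minimum is 8/3 at row 2 (w2 leaves); pivot element 3.
Divide row 2 by 3; eliminate column x3 from the other rows.
Row 1 update in column RHS: 2 − 0·(8/3) = 2.

2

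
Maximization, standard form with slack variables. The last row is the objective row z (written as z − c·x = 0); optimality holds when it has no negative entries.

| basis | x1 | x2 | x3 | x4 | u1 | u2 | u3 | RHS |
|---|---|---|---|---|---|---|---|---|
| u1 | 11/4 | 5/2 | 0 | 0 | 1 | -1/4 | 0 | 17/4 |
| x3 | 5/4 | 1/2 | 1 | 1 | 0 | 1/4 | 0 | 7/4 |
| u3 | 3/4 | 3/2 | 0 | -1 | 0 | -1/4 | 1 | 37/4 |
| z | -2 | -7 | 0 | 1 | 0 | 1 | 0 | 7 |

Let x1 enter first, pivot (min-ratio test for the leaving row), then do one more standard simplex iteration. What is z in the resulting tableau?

Ratio test on column x1 — row 1: (17/4)/(11/4) = 17/11; row 2: (7/4)/(5/4) = 7/5; row 3: (37/4)/(3/4) = 37/3. Minimum is 7/5 at row 2 (x3 leaves); pivot element 5/4.
Pivot on row 2; the z-row RHS becomes 7 − (-2)·(7/5) = 49/5.
Next entering variable (most negative z-row entry -31/5): x2.
Ratio test on column x2 — row 1: (2/5)/(7/5) = 2/7; row 2: (7/5)/(2/5) = 7/2; row 3: (41/5)/(6/5) = 41/6. Minimum is 2/7 at row 1 (u1 leaves); pivot element 7/5.
After the second pivot the z-row RHS is 49/5 − (-31/5)·(2/7) = 81/7.

81/7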